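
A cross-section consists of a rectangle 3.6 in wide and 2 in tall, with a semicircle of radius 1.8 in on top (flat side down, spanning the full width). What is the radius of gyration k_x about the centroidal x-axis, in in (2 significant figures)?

Decompose the section into non-overlapping parts with the origin at the bottom-left of its bounding rectangle.
Rectangular body: 3.6 × 2, A = 7.2 in², y = 1 in, Ī = 2.4 in⁴.
Semicircular cap: semicircle r = 1.8, A = 5.089 in², y = 2.764 in, Ī = 1.152 in⁴.
Centroid: ȳ = ΣA·y / ΣA = 1.73 in.
Transfer each piece to the centroidal x-axis using Ī + A·d² with d = y − 1.73:
  rectangular body: d = -0.7305 in → contributes +6.242 in⁴
  semicircular cap: d = 1.033 in → contributes +6.588 in⁴
Total I = 12.83 in⁴.
Radius of gyration: k = √(I/A) = √(12.83 / 12.29) = 1.022 in.

k_x ≈ 1.0 in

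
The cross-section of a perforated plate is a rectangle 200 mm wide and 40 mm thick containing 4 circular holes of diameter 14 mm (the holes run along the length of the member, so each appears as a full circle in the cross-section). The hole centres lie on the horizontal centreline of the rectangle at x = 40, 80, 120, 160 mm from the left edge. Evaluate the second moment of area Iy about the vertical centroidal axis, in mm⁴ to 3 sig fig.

Iy ≈ 2.54 × 10⁷ mm⁴

Decompose the section into non-overlapping parts with the origin at the bottom-left of its bounding rectangle.
Plate: 200 × 40, A = 8 000 mm², x = 100 mm, Ī = 26 666 667 mm⁴.
Hole 1 (subtracted): ⌀14, A = 153.94 mm², x = 40 mm, Ī = 1885.7 mm⁴.
Hole 2 (subtracted): ⌀14, A = 153.94 mm², x = 80 mm, Ī = 1885.7 mm⁴.
Hole 3 (subtracted): ⌀14, A = 153.94 mm², x = 120 mm, Ī = 1885.7 mm⁴.
Hole 4 (subtracted): ⌀14, A = 153.94 mm², x = 160 mm, Ī = 1885.7 mm⁴.
By symmetry the centroid is at mid-width, x̄ = 100 mm.
Transfer each piece to the vertical centroidal axis using Ī + A·d² with d = x − 100:
  plate: d = 0 mm → contributes +26 666 667 mm⁴
  hole 1: d = -60 mm → contributes −556 063 mm⁴
  hole 2: d = -20 mm → contributes −63 461 mm⁴
  hole 3: d = 20 mm → contributes −63 461 mm⁴
  hole 4: d = 60 mm → contributes −556 063 mm⁴
Total I = 25 427 619 mm⁴.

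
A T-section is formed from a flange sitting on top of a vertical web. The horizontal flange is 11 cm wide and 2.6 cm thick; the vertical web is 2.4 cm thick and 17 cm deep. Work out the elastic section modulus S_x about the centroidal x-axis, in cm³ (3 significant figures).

Break the section into simple shapes (no overlaps), measuring from the bottom-left corner of the bounding box.
Flange: 11 × 2.6, A = 28.6 cm², y = 18.3 cm, Ī = 16.111 cm⁴.
Web: 2.4 × 17, A = 40.8 cm², y = 8.5 cm, Ī = 982.6 cm⁴.
Centroid: ȳ = ΣA·y / ΣA = 12.539 cm.
Transfer each piece to the centroidal x-axis using Ī + A·d² with d = y − 12.539:
  flange: d = 5.7614 cm → contributes +965.45 cm⁴
  web: d = -4.0386 cm → contributes +1648.1 cm⁴
Total I = 2613.5 cm⁴.
Extreme fibre distance c = 12.539 cm; S = I/c = 208.44 cm³.

S_x ≈ 208 cm³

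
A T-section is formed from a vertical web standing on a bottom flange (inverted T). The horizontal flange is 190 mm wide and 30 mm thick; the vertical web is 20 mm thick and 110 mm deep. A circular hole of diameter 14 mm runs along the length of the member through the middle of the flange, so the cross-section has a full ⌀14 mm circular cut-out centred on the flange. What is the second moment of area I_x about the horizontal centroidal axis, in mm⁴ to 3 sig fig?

Split into non-overlapping primitives; take the origin at the lower-left of the bounding box.
Flange: 190 × 30, A = 5 700 mm², y = 15 mm, Ī = 427 500 mm⁴.
Web: 20 × 110, A = 2 200 mm², y = 85 mm, Ī = 2 218 333 mm⁴.
Hole (subtracted): ⌀14, A = 153.94 mm², y = 15 mm, Ī = 1885.7 mm⁴.
Centroid: ȳ = ΣA·y / ΣA = 34.881 mm.
Transfer each piece to the horizontal centroidal axis using Ī + A·d² with d = y − 34.881:
  flange: d = -19.881 mm → contributes +2 680 465 mm⁴
  web: d = 50.119 mm → contributes +7 744 529 mm⁴
  hole: d = -19.881 mm → contributes −62 731 mm⁴
Total I = 10 362 263 mm⁴.

I_x ≈ 1.04 × 10⁷ mm⁴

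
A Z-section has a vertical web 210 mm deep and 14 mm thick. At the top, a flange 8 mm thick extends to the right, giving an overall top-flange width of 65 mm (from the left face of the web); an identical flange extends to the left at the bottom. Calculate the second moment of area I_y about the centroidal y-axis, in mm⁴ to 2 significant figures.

I_y ≈ 1.1 × 10⁶ mm⁴

Split into non-overlapping primitives; take the origin at the lower-left of the bounding box.
Web: 14 × 210, A = 2 940 mm², x = 58 mm, Ī = 48 020 mm⁴.
Top flange (beyond web): 51 × 8, A = 408 mm², x = 90.5 mm, Ī = 88 434 mm⁴.
Bottom flange (beyond web): 51 × 8, A = 408 mm², x = 25.5 mm, Ī = 88 434 mm⁴.
Centroid: x̄ = ΣA·x / ΣA = 58 mm.
Transfer each piece to the centroidal y-axis using Ī + A·d² with d = x − 58:
  web: d = 0 mm → contributes +48 020 mm⁴
  top flange (beyond web): d = 32.5 mm → contributes +519 384 mm⁴
  bottom flange (beyond web): d = -32.5 mm → contributes +519 384 mm⁴
Total I = 1 086 788 mm⁴.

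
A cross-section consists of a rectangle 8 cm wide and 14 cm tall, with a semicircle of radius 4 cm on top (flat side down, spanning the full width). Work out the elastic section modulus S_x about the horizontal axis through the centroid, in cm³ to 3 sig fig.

Treat the section as a set of non-overlapping primitives; coordinates are from the bounding-box lower-left.
Rectangular body: 8 × 14, A = 112 cm², y = 7 cm, Ī = 1829.3 cm⁴.
Semicircular cap: semicircle r = 4, A = 25.133 cm², y = 15.698 cm, Ī = 28.098 cm⁴.
Centroid: ȳ = ΣA·y / ΣA = 8.594 cm.
Transfer each piece to the horizontal axis through the centroid using Ī + A·d² with d = y − 8.594:
  rectangular body: d = -1.594 cm → contributes +2113.9 cm⁴
  semicircular cap: d = 7.1036 cm → contributes +1296.3 cm⁴
Total I = 3410.3 cm⁴.
Extreme fibre distance c = 9.406 cm; S = I/c = 362.56 cm³.

S_x ≈ 363 cm³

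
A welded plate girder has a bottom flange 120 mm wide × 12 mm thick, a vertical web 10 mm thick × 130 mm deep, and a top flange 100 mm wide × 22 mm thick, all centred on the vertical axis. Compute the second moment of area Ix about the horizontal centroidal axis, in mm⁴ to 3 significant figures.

Decompose the section into non-overlapping parts with the origin at the bottom-left of its bounding rectangle.
Bottom plate: 120 × 12, A = 1 440 mm², y = 6 mm, Ī = 17 280 mm⁴.
Web plate: 10 × 130, A = 1 300 mm², y = 77 mm, Ī = 1 830 833 mm⁴.
Top plate: 100 × 22, A = 2 200 mm², y = 153 mm, Ī = 88 733 mm⁴.
Centroid: ȳ = ΣA·y / ΣA = 90.15 mm.
Transfer each piece to the horizontal centroidal axis using Ī + A·d² with d = y − 90.15:
  bottom plate: d = -84.15 mm → contributes +10 214 191 mm⁴
  web plate: d = -13.15 mm → contributes +2 055 626 mm⁴
  top plate: d = 62.85 mm → contributes +8 779 059 mm⁴
Total I = 21 048 876 mm⁴.

Ix ≈ 2.10 × 10⁷ mm⁴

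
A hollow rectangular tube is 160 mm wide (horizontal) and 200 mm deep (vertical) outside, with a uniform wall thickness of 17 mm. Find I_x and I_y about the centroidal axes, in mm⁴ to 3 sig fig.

I_x ≈ 5.86 × 10⁷ mm⁴, I_y ≈ 4.06 × 10⁷ mm⁴

Split into non-overlapping primitives; take the origin at the lower-left of the bounding box.
Outer rectangle: 160 × 200, A = 32 000 mm², y = 100 mm, Ī = 106 666 667 mm⁴.
Inner void (subtracted): 126 × 166, A = 20 916 mm², y = 100 mm, Ī = 48 030 108 mm⁴.
By symmetry the centroid is at mid-height, ȳ = 100 mm.
All pieces are centred on the centroidal x-axis, so I = ΣĪ (holes subtracted) = 58 636 559 mm⁴.
Repeating about the centroidal y-axis gives I_y = 40 594 799 mm⁴.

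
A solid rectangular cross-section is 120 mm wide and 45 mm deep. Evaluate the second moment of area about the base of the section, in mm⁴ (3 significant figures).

The section: 120 × 45, A = 5 400 mm², y = 22.5 mm, Ī = 911 250 mm⁴.
Transfer it to a horizontal axis along the bottom face using Ī + A·d² with d = y − 0:
  the section: d = 22.5 mm → contributes +3 645 000 mm⁴
Total I = 3 645 000 mm⁴.

I_base ≈ 3.65 × 10⁶ mm⁴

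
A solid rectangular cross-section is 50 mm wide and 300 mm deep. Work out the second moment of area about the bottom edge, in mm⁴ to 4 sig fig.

The section: 50 × 300, A = 15 000 mm², y = 150 mm, Ī = 112 500 000 mm⁴.
Transfer it to the bottom edge using Ī + A·d² with d = y − 0:
  the section: d = 150 mm → contributes +450 000 000 mm⁴
Total I = 450 000 000 mm⁴.

I_base ≈ 4.500 × 10⁸ mm⁴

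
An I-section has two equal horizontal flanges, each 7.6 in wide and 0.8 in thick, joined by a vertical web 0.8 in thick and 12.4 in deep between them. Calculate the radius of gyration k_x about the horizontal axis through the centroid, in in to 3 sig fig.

Decompose the section into non-overlapping parts with the origin at the bottom-left of its bounding rectangle.
Bottom flange: 7.6 × 0.8, A = 6.08 in², y = 0.4 in, Ī = 0.32427 in⁴.
Web: 0.8 × 12.4, A = 9.92 in², y = 7 in, Ī = 127.11 in⁴.
Top flange: 7.6 × 0.8, A = 6.08 in², y = 13.6 in, Ī = 0.32427 in⁴.
By symmetry the centroid is at mid-height, ȳ = 7 in.
Transfer each piece to the horizontal axis through the centroid using Ī + A·d² with d = y − 7:
  bottom flange: d = -6.6 in → contributes +265.17 in⁴
  web: d = 0 in → contributes +127.11 in⁴
  top flange: d = 6.6 in → contributes +265.17 in⁴
Total I = 657.45 in⁴.
Radius of gyration: k = √(I/A) = √(657.45 / 22.08) = 5.4567 in.

k_x ≈ 5.46 in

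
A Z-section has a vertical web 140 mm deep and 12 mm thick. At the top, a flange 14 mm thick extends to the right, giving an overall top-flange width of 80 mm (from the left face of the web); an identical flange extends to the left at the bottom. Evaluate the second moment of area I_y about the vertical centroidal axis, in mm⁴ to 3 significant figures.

Decompose the section into non-overlapping parts with the origin at the bottom-left of its bounding rectangle.
Web: 12 × 140, A = 1 680 mm², x = 74 mm, Ī = 20 160 mm⁴.
Top flange (beyond web): 68 × 14, A = 952 mm², x = 114 mm, Ī = 366 837 mm⁴.
Bottom flange (beyond web): 68 × 14, A = 952 mm², x = 34 mm, Ī = 366 837 mm⁴.
Centroid: x̄ = ΣA·x / ΣA = 74 mm.
Transfer each piece to the vertical centroidal axis using Ī + A·d² with d = x − 74:
  web: d = 0 mm → contributes +20 160 mm⁴
  top flange (beyond web): d = 40 mm → contributes +1 890 037 mm⁴
  bottom flange (beyond web): d = -40 mm → contributes +1 890 037 mm⁴
Total I = 3 800 235 mm⁴.

I_y ≈ 3.80 × 10⁶ mm⁴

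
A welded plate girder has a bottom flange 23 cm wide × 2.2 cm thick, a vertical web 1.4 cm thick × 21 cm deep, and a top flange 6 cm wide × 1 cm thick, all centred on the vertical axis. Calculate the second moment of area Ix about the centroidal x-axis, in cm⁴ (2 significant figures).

Ix ≈ 5500 cm⁴

Decompose the section into non-overlapping parts with the origin at the bottom-left of its bounding rectangle.
Bottom plate: 23 × 2.2, A = 50.6 cm², y = 1.1 cm, Ī = 20.41 cm⁴.
Web plate: 1.4 × 21, A = 29.4 cm², y = 12.7 cm, Ī = 1 080 cm⁴.
Top plate: 6 × 1, A = 6 cm², y = 23.7 cm, Ī = 0.5 cm⁴.
Centroid: ȳ = ΣA·y / ΣA = 6.642 cm.
Transfer each piece to the centroidal x-axis using Ī + A·d² with d = y − 6.642:
  bottom plate: d = -5.542 cm → contributes +1 575 cm⁴
  web plate: d = 6.058 cm → contributes +2 159 cm⁴
  top plate: d = 17.06 cm → contributes +1 746 cm⁴
Total I = 5 480 cm⁴.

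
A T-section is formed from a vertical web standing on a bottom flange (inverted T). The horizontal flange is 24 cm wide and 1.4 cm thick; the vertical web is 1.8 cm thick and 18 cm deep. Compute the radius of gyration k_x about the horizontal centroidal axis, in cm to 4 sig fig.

k_x ≈ 6.071 cm

Decompose the section into non-overlapping parts with the origin at the bottom-left of its bounding rectangle.
Flange: 24 × 1.4, A = 33.6 cm², y = 0.7 cm, Ī = 5.488 cm⁴.
Web: 1.8 × 18, A = 32.4 cm², y = 10.4 cm, Ī = 874.8 cm⁴.
Centroid: ȳ = ΣA·y / ΣA = 5.46182 cm.
Transfer each piece to the horizontal centroidal axis using Ī + A·d² with d = y − 5.46182:
  flange: d = -4.76182 cm → contributes +767.365 cm⁴
  web: d = 4.93818 cm → contributes +1664.89 cm⁴
Total I = 2432.26 cm⁴.
Radius of gyration: k = √(I/A) = √(2432.26 / 66) = 6.07062 cm.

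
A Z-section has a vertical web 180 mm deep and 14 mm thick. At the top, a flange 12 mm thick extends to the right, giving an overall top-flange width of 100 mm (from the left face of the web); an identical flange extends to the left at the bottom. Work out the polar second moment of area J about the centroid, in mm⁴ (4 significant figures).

Decompose the section into non-overlapping parts with the origin at the bottom-left of its bounding rectangle.
Web: 14 × 180, A = 2 520 mm², y = 90 mm, Ī = 6 804 000 mm⁴.
Top flange (beyond web): 86 × 12, A = 1 032 mm², y = 174 mm, Ī = 12 384 mm⁴.
Bottom flange (beyond web): 86 × 12, A = 1 032 mm², y = 6 mm, Ī = 12 384 mm⁴.
Centroid: ȳ = ΣA·y / ΣA = 90 mm.
Transfer each piece to the centroidal x-axis using Ī + A·d² with d = y − 90:
  web: d = 0 mm → contributes +6 804 000 mm⁴
  top flange (beyond web): d = 84 mm → contributes +7 294 176 mm⁴
  bottom flange (beyond web): d = -84 mm → contributes +7 294 176 mm⁴
Total I = 21 392 352 mm⁴.
For the y-axis: x̄ = 93 mm.
Repeating about the centroidal y-axis gives I_y = 6 473 272 mm⁴.
Polar second moment: J = I_x + I_y = 27 865 624 mm⁴.

J ≈ 2.787 × 10⁷ mm⁴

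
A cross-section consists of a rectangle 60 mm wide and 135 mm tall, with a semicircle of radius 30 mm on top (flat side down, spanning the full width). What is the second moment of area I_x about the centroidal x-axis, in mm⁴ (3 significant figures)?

I_x ≈ 2.01 × 10⁷ mm⁴

Split into non-overlapping primitives; take the origin at the lower-left of the bounding box.
Rectangular body: 60 × 135, A = 8 100 mm², y = 67.5 mm, Ī = 12 301 875 mm⁴.
Semicircular cap: semicircle r = 30, A = 1413.7 mm², y = 147.73 mm, Ī = 88 903 mm⁴.
Centroid: ȳ = ΣA·y / ΣA = 79.422 mm.
Transfer each piece to the centroidal x-axis using Ī + A·d² with d = y − 79.422:
  rectangular body: d = -11.922 mm → contributes +13 453 229 mm⁴
  semicircular cap: d = 68.31 mm → contributes +6 685 676 mm⁴
Total I = 20 138 905 mm⁴.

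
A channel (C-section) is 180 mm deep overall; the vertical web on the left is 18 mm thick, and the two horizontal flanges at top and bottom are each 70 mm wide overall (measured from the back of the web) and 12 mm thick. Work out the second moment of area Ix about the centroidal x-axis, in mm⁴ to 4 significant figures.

Ix ≈ 1.757 × 10⁷ mm⁴

Decompose the section into non-overlapping parts with the origin at the bottom-left of its bounding rectangle.
Web: 18 × 180, A = 3 240 mm², y = 90 mm, Ī = 8 748 000 mm⁴.
Top flange (beyond web): 52 × 12, A = 624 mm², y = 174 mm, Ī = 7 488 mm⁴.
Bottom flange (beyond web): 52 × 12, A = 624 mm², y = 6 mm, Ī = 7 488 mm⁴.
By symmetry the centroid is at mid-height, ȳ = 90 mm.
Transfer each piece to the centroidal x-axis using Ī + A·d² with d = y − 90:
  web: d = 0 mm → contributes +8 748 000 mm⁴
  top flange (beyond web): d = 84 mm → contributes +4 410 432 mm⁴
  bottom flange (beyond web): d = -84 mm → contributes +4 410 432 mm⁴
Total I = 17 568 864 mm⁴.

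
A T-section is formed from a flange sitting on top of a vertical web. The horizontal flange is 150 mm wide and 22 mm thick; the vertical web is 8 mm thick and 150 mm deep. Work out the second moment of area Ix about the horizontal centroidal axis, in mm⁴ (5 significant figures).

Decompose the section into non-overlapping parts with the origin at the bottom-left of its bounding rectangle.
Flange: 150 × 22, A = 3 300 mm², y = 161 mm, Ī = 133 100 mm⁴.
Web: 8 × 150, A = 1 200 mm², y = 75 mm, Ī = 2 250 000 mm⁴.
Centroid: ȳ = ΣA·y / ΣA = 138.0667 mm.
Transfer each piece to the horizontal centroidal axis using Ī + A·d² with d = y − 138.0667:
  flange: d = 22.93333 mm → contributes +1 868 695 mm⁴
  web: d = -63.06667 mm → contributes +7 022 885 mm⁴
Total I = 8 891 580 mm⁴.

Ix ≈ 8.8916 × 10⁶ mm⁴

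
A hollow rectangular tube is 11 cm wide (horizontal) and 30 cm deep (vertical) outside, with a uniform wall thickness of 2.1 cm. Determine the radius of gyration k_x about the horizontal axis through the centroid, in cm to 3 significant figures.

Decompose the section into non-overlapping parts with the origin at the bottom-left of its bounding rectangle.
Outer rectangle: 11 × 30, A = 330 cm², y = 15 cm, Ī = 24 750 cm⁴.
Inner void (subtracted): 6.8 × 25.8, A = 175.44 cm², y = 15 cm, Ī = 9731.7 cm⁴.
By symmetry the centroid is at mid-height, ȳ = 15 cm.
All pieces are centred on the horizontal axis through the centroid, so I = ΣĪ (holes subtracted) = 15 018 cm⁴.
Radius of gyration: k = √(I/A) = √(15 018 / 154.56) = 9.8574 cm.

k_x ≈ 9.86 cm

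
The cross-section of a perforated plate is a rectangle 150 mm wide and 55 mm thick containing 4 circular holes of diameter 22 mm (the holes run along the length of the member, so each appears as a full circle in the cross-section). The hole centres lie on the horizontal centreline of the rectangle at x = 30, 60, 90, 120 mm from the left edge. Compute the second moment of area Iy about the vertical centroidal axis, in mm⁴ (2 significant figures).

Treat the section as a set of non-overlapping primitives; coordinates are from the bounding-box lower-left.
Plate: 150 × 55, A = 8 250 mm², x = 75 mm, Ī = 15 468 750 mm⁴.
Hole 1 (subtracted): ⌀22, A = 380.1 mm², x = 30 mm, Ī = 11 499 mm⁴.
Hole 2 (subtracted): ⌀22, A = 380.1 mm², x = 60 mm, Ī = 11 499 mm⁴.
Hole 3 (subtracted): ⌀22, A = 380.1 mm², x = 90 mm, Ī = 11 499 mm⁴.
Hole 4 (subtracted): ⌀22, A = 380.1 mm², x = 120 mm, Ī = 11 499 mm⁴.
By symmetry the centroid is at mid-width, x̄ = 75 mm.
Transfer each piece to the vertical centroidal axis using Ī + A·d² with d = x − 75:
  plate: d = 0 mm → contributes +15 468 750 mm⁴
  hole 1: d = -45 mm → contributes −781 268 mm⁴
  hole 2: d = -15 mm → contributes −97 029 mm⁴
  hole 3: d = 15 mm → contributes −97 029 mm⁴
  hole 4: d = 45 mm → contributes −781 268 mm⁴
Total I = 13 712 157 mm⁴.

Iy ≈ 1.4 × 10⁷ mm⁴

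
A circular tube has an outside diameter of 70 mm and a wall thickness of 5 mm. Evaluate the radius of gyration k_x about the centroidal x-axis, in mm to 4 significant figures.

k_x ≈ 23.05 mm

Decompose the section into non-overlapping parts with the origin at the bottom-left of its bounding rectangle.
Outer circle: ⌀70, A = 3848.45 mm², y = 35 mm, Ī = 1 178 588 mm⁴.
Bore (subtracted): ⌀60, A = 2827.43 mm², y = 35 mm, Ī = 636 173 mm⁴.
By symmetry the centroid is at mid-height, ȳ = 35 mm.
All pieces are centred on the centroidal x-axis, so I = ΣĪ (holes subtracted) = 542 416 mm⁴.
Radius of gyration: k = √(I/A) = √(542 416 / 1021.02) = 23.0489 mm.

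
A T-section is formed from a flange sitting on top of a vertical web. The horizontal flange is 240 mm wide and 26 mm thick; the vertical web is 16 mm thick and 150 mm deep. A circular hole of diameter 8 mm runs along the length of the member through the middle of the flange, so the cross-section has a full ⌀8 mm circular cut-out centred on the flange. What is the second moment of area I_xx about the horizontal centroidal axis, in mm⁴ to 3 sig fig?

Treat the section as a set of non-overlapping primitives; coordinates are from the bounding-box lower-left.
Flange: 240 × 26, A = 6 240 mm², y = 163 mm, Ī = 351 520 mm⁴.
Web: 16 × 150, A = 2 400 mm², y = 75 mm, Ī = 4 500 000 mm⁴.
Hole (subtracted): ⌀8, A = 50.265 mm², y = 163 mm, Ī = 201.06 mm⁴.
Centroid: ȳ = ΣA·y / ΣA = 138.41 mm.
Transfer each piece to the horizontal centroidal axis using Ī + A·d² with d = y − 138.41:
  flange: d = 24.587 mm → contributes +4 123 878 mm⁴
  web: d = -63.413 mm → contributes +14 150 752 mm⁴
  hole: d = 24.587 mm → contributes −30 589 mm⁴
Total I = 18 244 041 mm⁴.

I_xx ≈ 1.82 × 10⁷ mm⁴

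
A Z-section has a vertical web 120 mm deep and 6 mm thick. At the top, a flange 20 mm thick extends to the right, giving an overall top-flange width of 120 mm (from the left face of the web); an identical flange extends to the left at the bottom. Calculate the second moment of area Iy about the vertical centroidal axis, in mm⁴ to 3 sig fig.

Iy ≈ 2.14 × 10⁷ mm⁴

Treat the section as a set of non-overlapping primitives; coordinates are from the bounding-box lower-left.
Web: 6 × 120, A = 720 mm², x = 117 mm, Ī = 2 160 mm⁴.
Top flange (beyond web): 114 × 20, A = 2 280 mm², x = 177 mm, Ī = 2 469 240 mm⁴.
Bottom flange (beyond web): 114 × 20, A = 2 280 mm², x = 57 mm, Ī = 2 469 240 mm⁴.
Centroid: x̄ = ΣA·x / ΣA = 117 mm.
Transfer each piece to the vertical centroidal axis using Ī + A·d² with d = x − 117:
  web: d = 0 mm → contributes +2 160 mm⁴
  top flange (beyond web): d = 60 mm → contributes +10 677 240 mm⁴
  bottom flange (beyond web): d = -60 mm → contributes +10 677 240 mm⁴
Total I = 21 356 640 mm⁴.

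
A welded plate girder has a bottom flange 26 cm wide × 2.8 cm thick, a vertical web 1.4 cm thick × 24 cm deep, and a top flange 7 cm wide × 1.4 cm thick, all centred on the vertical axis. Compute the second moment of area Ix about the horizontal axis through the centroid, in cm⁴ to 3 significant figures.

Ix ≈ 1.01 × 10⁴ cm⁴

Treat the section as a set of non-overlapping primitives; coordinates are from the bounding-box lower-left.
Bottom plate: 26 × 2.8, A = 72.8 cm², y = 1.4 cm, Ī = 47.563 cm⁴.
Web plate: 1.4 × 24, A = 33.6 cm², y = 14.8 cm, Ī = 1612.8 cm⁴.
Top plate: 7 × 1.4, A = 9.8 cm², y = 27.5 cm, Ī = 1.6007 cm⁴.
Centroid: ȳ = ΣA·y / ΣA = 7.4759 cm.
Transfer each piece to the horizontal axis through the centroid using Ī + A·d² with d = y − 7.4759:
  bottom plate: d = -6.0759 cm → contributes +2735.1 cm⁴
  web plate: d = 7.3241 cm → contributes +3415.2 cm⁴
  top plate: d = 20.024 cm → contributes +3931.1 cm⁴
Total I = 10 081 cm⁴.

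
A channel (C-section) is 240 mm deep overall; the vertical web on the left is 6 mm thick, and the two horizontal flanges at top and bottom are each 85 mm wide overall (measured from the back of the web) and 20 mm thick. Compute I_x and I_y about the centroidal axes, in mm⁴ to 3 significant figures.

Split into non-overlapping primitives; take the origin at the lower-left of the bounding box.
Web: 6 × 240, A = 1 440 mm², y = 120 mm, Ī = 6 912 000 mm⁴.
Top flange (beyond web): 79 × 20, A = 1 580 mm², y = 230 mm, Ī = 52 667 mm⁴.
Bottom flange (beyond web): 79 × 20, A = 1 580 mm², y = 10 mm, Ī = 52 667 mm⁴.
By symmetry the centroid is at mid-height, ȳ = 120 mm.
Transfer each piece to the centroidal x-axis using Ī + A·d² with d = y − 120:
  web: d = 0 mm → contributes +6 912 000 mm⁴
  top flange (beyond web): d = 110 mm → contributes +19 170 667 mm⁴
  bottom flange (beyond web): d = -110 mm → contributes +19 170 667 mm⁴
Total I = 45 253 333 mm⁴.
For the y-axis: x̄ = 32.196 mm.
Repeating about the centroidal y-axis gives I_y = 3 434 557 mm⁴.

I_x ≈ 4.53 × 10⁷ mm⁴, I_y ≈ 3.43 × 10⁶ mm⁴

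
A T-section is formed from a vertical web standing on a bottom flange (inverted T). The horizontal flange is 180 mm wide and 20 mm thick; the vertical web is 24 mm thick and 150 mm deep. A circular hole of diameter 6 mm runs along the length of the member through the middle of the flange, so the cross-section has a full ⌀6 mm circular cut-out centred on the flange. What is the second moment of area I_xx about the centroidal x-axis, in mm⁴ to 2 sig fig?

Treat the section as a set of non-overlapping primitives; coordinates are from the bounding-box lower-left.
Flange: 180 × 20, A = 3 600 mm², y = 10 mm, Ī = 120 000 mm⁴.
Web: 24 × 150, A = 3 600 mm², y = 95 mm, Ī = 6 750 000 mm⁴.
Hole (subtracted): ⌀6, A = 28.27 mm², y = 10 mm, Ī = 63.62 mm⁴.
Centroid: ȳ = ΣA·y / ΣA = 52.67 mm.
Transfer each piece to the centroidal x-axis using Ī + A·d² with d = y − 52.67:
  flange: d = -42.67 mm → contributes +6 673 873 mm⁴
  web: d = 42.33 mm → contributes +13 201 329 mm⁴
  hole: d = -42.67 mm → contributes −51 538 mm⁴
Total I = 19 823 665 mm⁴.

I_xx ≈ 2.0 × 10⁷ mm⁴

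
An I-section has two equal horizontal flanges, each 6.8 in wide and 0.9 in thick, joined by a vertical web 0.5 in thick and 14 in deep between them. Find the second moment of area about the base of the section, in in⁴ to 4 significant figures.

Treat the section as a set of non-overlapping primitives; coordinates are from the bounding-box lower-left.
Bottom flange: 6.8 × 0.9, A = 6.12 in², y = 0.45 in, Ī = 0.4131 in⁴.
Web: 0.5 × 14, A = 7 in², y = 7.9 in, Ī = 114.333 in⁴.
Top flange: 6.8 × 0.9, A = 6.12 in², y = 15.35 in, Ī = 0.4131 in⁴.
Transfer each piece to the bottom edge using Ī + A·d² with d = y − 0:
  bottom flange: d = 0.45 in → contributes +1.6524 in⁴
  web: d = 7.9 in → contributes +551.203 in⁴
  top flange: d = 15.35 in → contributes +1442.42 in⁴
Total I = 1995.28 in⁴.

I_base ≈ 1995 in⁴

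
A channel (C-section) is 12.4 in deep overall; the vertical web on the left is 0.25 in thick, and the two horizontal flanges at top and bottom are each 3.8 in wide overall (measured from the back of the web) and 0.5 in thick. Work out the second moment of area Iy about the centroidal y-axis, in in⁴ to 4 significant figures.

Iy ≈ 9.719 in⁴

Decompose the section into non-overlapping parts with the origin at the bottom-left of its bounding rectangle.
Web: 0.25 × 12.4, A = 3.1 in², x = 0.125 in, Ī = 0.0161458 in⁴.
Top flange (beyond web): 3.55 × 0.5, A = 1.775 in², x = 2.025 in, Ī = 1.86412 in⁴.
Bottom flange (beyond web): 3.55 × 0.5, A = 1.775 in², x = 2.025 in, Ī = 1.86412 in⁴.
Centroid: x̄ = ΣA·x / ΣA = 1.13929 in.
Transfer each piece to the centroidal y-axis using Ī + A·d² with d = x − 1.13929:
  web: d = -1.01429 in → contributes +3.20535 in⁴
  top flange (beyond web): d = 0.885714 in → contributes +3.25659 in⁴
  bottom flange (beyond web): d = 0.885714 in → contributes +3.25659 in⁴
Total I = 9.71853 in⁴.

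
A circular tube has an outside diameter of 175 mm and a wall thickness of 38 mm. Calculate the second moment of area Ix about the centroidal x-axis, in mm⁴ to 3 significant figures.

Split into non-overlapping primitives; take the origin at the lower-left of the bounding box.
Outer circle: ⌀175, A = 24 053 mm², y = 87.5 mm, Ī = 46 038 598 mm⁴.
Bore (subtracted): ⌀99, A = 7697.7 mm², y = 87.5 mm, Ī = 4 715 315 mm⁴.
By symmetry the centroid is at mid-height, ȳ = 87.5 mm.
All pieces are centred on the centroidal x-axis, so I = ΣĪ (holes subtracted) = 41 323 284 mm⁴.

Ix ≈ 4.13 × 10⁷ mm⁴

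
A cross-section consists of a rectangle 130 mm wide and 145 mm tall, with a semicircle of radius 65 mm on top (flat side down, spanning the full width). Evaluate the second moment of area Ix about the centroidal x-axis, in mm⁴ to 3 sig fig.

Treat the section as a set of non-overlapping primitives; coordinates are from the bounding-box lower-left.
Rectangular body: 130 × 145, A = 18 850 mm², y = 72.5 mm, Ī = 33 026 771 mm⁴.
Semicircular cap: semicircle r = 65, A = 6636.6 mm², y = 172.59 mm, Ī = 1 959 230 mm⁴.
Centroid: ȳ = ΣA·y / ΣA = 98.562 mm.
Transfer each piece to the centroidal x-axis using Ī + A·d² with d = y − 98.562:
  rectangular body: d = -26.062 mm → contributes +45 830 437 mm⁴
  semicircular cap: d = 74.025 mm → contributes +38 325 529 mm⁴
Total I = 84 155 966 mm⁴.

Ix ≈ 8.42 × 10⁷ mm⁴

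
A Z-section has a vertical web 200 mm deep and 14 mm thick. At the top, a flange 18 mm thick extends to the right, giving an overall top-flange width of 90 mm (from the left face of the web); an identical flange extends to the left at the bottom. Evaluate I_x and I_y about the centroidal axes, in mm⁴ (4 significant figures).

I_x ≈ 3.206 × 10⁷ mm⁴, I_y ≈ 6.903 × 10⁶ mm⁴

Decompose the section into non-overlapping parts with the origin at the bottom-left of its bounding rectangle.
Web: 14 × 200, A = 2 800 mm², y = 100 mm, Ī = 9 333 333 mm⁴.
Top flange (beyond web): 76 × 18, A = 1 368 mm², y = 191 mm, Ī = 36 936 mm⁴.
Bottom flange (beyond web): 76 × 18, A = 1 368 mm², y = 9 mm, Ī = 36 936 mm⁴.
Centroid: ȳ = ΣA·y / ΣA = 100 mm.
Transfer each piece to the centroidal x-axis using Ī + A·d² with d = y − 100:
  web: d = 0 mm → contributes +9 333 333 mm⁴
  top flange (beyond web): d = 91 mm → contributes +11 365 344 mm⁴
  bottom flange (beyond web): d = -91 mm → contributes +11 365 344 mm⁴
Total I = 32 064 021 mm⁴.
For the y-axis: x̄ = 83 mm.
Repeating about the centroidal y-axis gives I_y = 6 903 061 mm⁴.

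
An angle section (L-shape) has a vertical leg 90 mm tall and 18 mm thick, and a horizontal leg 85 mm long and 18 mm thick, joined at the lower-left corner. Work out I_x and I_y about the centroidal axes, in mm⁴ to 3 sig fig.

Decompose the section into non-overlapping parts with the origin at the bottom-left of its bounding rectangle.
Vertical leg: 18 × 90, A = 1 620 mm², y = 45 mm, Ī = 1 093 500 mm⁴.
Horizontal leg (remainder): 67 × 18, A = 1 206 mm², y = 9 mm, Ī = 32 562 mm⁴.
Centroid: ȳ = ΣA·y / ΣA = 29.637 mm.
Transfer each piece to the centroidal x-axis using Ī + A·d² with d = y − 29.637:
  vertical leg: d = 15.363 mm → contributes +1 475 858 mm⁴
  horizontal leg (remainder): d = -20.637 mm → contributes +546 177 mm⁴
Total I = 2 022 036 mm⁴.
For the y-axis: x̄ = 27.137 mm.
Repeating about the centroidal y-axis gives I_y = 1 743 613 mm⁴.

I_x ≈ 2.02 × 10⁶ mm⁴, I_y ≈ 1.74 × 10⁶ mm⁴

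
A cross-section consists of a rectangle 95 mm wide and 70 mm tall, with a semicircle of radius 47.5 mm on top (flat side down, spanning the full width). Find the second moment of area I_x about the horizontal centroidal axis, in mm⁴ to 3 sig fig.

Decompose the section into non-overlapping parts with the origin at the bottom-left of its bounding rectangle.
Rectangular body: 95 × 70, A = 6 650 mm², y = 35 mm, Ī = 2 715 417 mm⁴.
Semicircular cap: semicircle r = 47.5, A = 3544.1 mm², y = 90.16 mm, Ī = 558 736 mm⁴.
Centroid: ȳ = ΣA·y / ΣA = 54.177 mm.
Transfer each piece to the horizontal centroidal axis using Ī + A·d² with d = y − 54.177:
  rectangular body: d = -19.177 mm → contributes +5 160 986 mm⁴
  semicircular cap: d = 35.983 mm → contributes +5 147 486 mm⁴
Total I = 10 308 472 mm⁴.

I_x ≈ 1.03 × 10⁷ mm⁴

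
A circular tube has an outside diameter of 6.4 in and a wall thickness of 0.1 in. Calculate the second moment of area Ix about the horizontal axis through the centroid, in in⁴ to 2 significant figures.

Ix ≈ 9.8 in⁴

Split into non-overlapping primitives; take the origin at the lower-left of the bounding box.
Outer circle: ⌀6.4, A = 32.17 in², y = 3.2 in, Ī = 82.35 in⁴.
Bore (subtracted): ⌀6.2, A = 30.19 in², y = 3.2 in, Ī = 72.53 in⁴.
By symmetry the centroid is at mid-height, ȳ = 3.2 in.
All pieces are centred on the horizontal axis through the centroid, so I = ΣĪ (holes subtracted) = 9.822 in⁴.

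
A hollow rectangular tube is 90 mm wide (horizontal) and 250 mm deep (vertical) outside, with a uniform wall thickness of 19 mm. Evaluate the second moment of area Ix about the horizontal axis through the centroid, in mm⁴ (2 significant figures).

Decompose the section into non-overlapping parts with the origin at the bottom-left of its bounding rectangle.
Outer rectangle: 90 × 250, A = 22 500 mm², y = 125 mm, Ī = 117 187 500 mm⁴.
Inner void (subtracted): 52 × 212, A = 11 024 mm², y = 125 mm, Ī = 41 288 555 mm⁴.
By symmetry the centroid is at mid-height, ȳ = 125 mm.
All pieces are centred on the horizontal axis through the centroid, so I = ΣĪ (holes subtracted) = 75 898 945 mm⁴.

Ix ≈ 7.6 × 10⁷ mm⁴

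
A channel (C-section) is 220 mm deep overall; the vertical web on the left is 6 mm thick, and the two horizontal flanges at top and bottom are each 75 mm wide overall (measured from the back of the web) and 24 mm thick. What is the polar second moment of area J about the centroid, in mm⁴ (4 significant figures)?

J ≈ 3.994 × 10⁷ mm⁴

Decompose the section into non-overlapping parts with the origin at the bottom-left of its bounding rectangle.
Web: 6 × 220, A = 1 320 mm², y = 110 mm, Ī = 5 324 000 mm⁴.
Top flange (beyond web): 69 × 24, A = 1 656 mm², y = 208 mm, Ī = 79 488 mm⁴.
Bottom flange (beyond web): 69 × 24, A = 1 656 mm², y = 12 mm, Ī = 79 488 mm⁴.
By symmetry the centroid is at mid-height, ȳ = 110 mm.
Transfer each piece to the centroidal x-axis using Ī + A·d² with d = y − 110:
  web: d = 0 mm → contributes +5 324 000 mm⁴
  top flange (beyond web): d = 98 mm → contributes +15 983 712 mm⁴
  bottom flange (beyond web): d = -98 mm → contributes +15 983 712 mm⁴
Total I = 37 291 424 mm⁴.
For the y-axis: x̄ = 29.8135 mm.
Repeating about the centroidal y-axis gives I_y = 2 645 263 mm⁴.
Polar second moment: J = I_x + I_y = 39 936 687 mm⁴.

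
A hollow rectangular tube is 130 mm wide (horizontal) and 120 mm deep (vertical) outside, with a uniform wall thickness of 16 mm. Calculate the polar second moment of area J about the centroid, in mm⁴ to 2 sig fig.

J ≈ 2.8 × 10⁷ mm⁴

Decompose the section into non-overlapping parts with the origin at the bottom-left of its bounding rectangle.
Outer rectangle: 130 × 120, A = 15 600 mm², y = 60 mm, Ī = 18 720 000 mm⁴.
Inner void (subtracted): 98 × 88, A = 8 624 mm², y = 60 mm, Ī = 5 565 355 mm⁴.
By symmetry the centroid is at mid-height, ȳ = 60 mm.
All pieces are centred on the centroidal x-axis, so I = ΣĪ (holes subtracted) = 13 154 645 mm⁴.
Repeating about the centroidal y-axis gives I_y = 15 067 925 mm⁴.
Polar second moment: J = I_x + I_y = 28 222 571 mm⁴.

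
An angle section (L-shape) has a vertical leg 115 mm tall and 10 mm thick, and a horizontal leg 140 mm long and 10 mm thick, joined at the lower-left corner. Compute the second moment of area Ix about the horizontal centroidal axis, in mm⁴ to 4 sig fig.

Ix ≈ 2.960 × 10⁶ mm⁴

Split into non-overlapping primitives; take the origin at the lower-left of the bounding box.
Vertical leg: 10 × 115, A = 1 150 mm², y = 57.5 mm, Ī = 1 267 396 mm⁴.
Horizontal leg (remainder): 130 × 10, A = 1 300 mm², y = 5 mm, Ī = 10833.3 mm⁴.
Centroid: ȳ = ΣA·y / ΣA = 29.6429 mm.
Transfer each piece to the horizontal centroidal axis using Ī + A·d² with d = y − 29.6429:
  vertical leg: d = 27.8571 mm → contributes +2 159 819 mm⁴
  horizontal leg (remainder): d = -24.6429 mm → contributes +800 285 mm⁴
Total I = 2 960 104 mm⁴.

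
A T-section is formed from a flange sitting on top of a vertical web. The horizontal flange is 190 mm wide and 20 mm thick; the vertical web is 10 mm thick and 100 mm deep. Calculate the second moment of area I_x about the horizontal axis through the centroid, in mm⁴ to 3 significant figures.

I_x ≈ 3.81 × 10⁶ mm⁴

Treat the section as a set of non-overlapping primitives; coordinates are from the bounding-box lower-left.
Flange: 190 × 20, A = 3 800 mm², y = 110 mm, Ī = 126 667 mm⁴.
Web: 10 × 100, A = 1 000 mm², y = 50 mm, Ī = 833 333 mm⁴.
Centroid: ȳ = ΣA·y / ΣA = 97.5 mm.
Transfer each piece to the horizontal axis through the centroid using Ī + A·d² with d = y − 97.5:
  flange: d = 12.5 mm → contributes +720 417 mm⁴
  web: d = -47.5 mm → contributes +3 089 583 mm⁴
Total I = 3 810 000 mm⁴.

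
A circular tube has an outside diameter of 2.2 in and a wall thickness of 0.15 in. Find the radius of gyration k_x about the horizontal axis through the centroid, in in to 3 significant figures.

k_x ≈ 0.727 in

Decompose the section into non-overlapping parts with the origin at the bottom-left of its bounding rectangle.
Outer circle: ⌀2.2, A = 3.8013 in², y = 1.1 in, Ī = 1.1499 in⁴.
Bore (subtracted): ⌀1.9, A = 2.8353 in², y = 1.1 in, Ī = 0.63971 in⁴.
By symmetry the centroid is at mid-height, ȳ = 1.1 in.
All pieces are centred on the horizontal axis through the centroid, so I = ΣĪ (holes subtracted) = 0.51019 in⁴.
Radius of gyration: k = √(I/A) = √(0.51019 / 0.96604) = 0.72672 in.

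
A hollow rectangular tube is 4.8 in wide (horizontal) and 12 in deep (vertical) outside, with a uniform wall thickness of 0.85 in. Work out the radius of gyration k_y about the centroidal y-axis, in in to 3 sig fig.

k_y ≈ 1.82 in

Split into non-overlapping primitives; take the origin at the lower-left of the bounding box.
Outer rectangle: 4.8 × 12, A = 57.6 in², x = 2.4 in, Ī = 110.59 in⁴.
Inner void (subtracted): 3.1 × 10.3, A = 31.93 in², x = 2.4 in, Ī = 25.571 in⁴.
By symmetry the centroid is at mid-width, x̄ = 2.4 in.
All pieces are centred on the centroidal y-axis, so I = ΣĪ (holes subtracted) = 85.021 in⁴.
Radius of gyration: k = √(I/A) = √(85.021 / 25.67) = 1.8199 in.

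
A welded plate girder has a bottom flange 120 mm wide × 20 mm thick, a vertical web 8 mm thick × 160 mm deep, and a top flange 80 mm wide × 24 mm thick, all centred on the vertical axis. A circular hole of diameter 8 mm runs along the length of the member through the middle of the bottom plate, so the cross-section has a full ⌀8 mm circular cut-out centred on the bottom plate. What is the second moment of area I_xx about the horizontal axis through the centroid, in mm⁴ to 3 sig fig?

I_xx ≈ 3.80 × 10⁷ mm⁴

Break the section into simple shapes (no overlaps), measuring from the bottom-left corner of the bounding box.
Bottom plate: 120 × 20, A = 2 400 mm², y = 10 mm, Ī = 80 000 mm⁴.
Web plate: 8 × 160, A = 1 280 mm², y = 100 mm, Ī = 2 730 667 mm⁴.
Top plate: 80 × 24, A = 1 920 mm², y = 192 mm, Ī = 92 160 mm⁴.
Hole (subtracted): ⌀8, A = 50.265 mm², y = 10 mm, Ī = 201.06 mm⁴.
Centroid: ȳ = ΣA·y / ΣA = 93.723 mm.
Transfer each piece to the horizontal axis through the centroid using Ī + A·d² with d = y − 93.723:
  bottom plate: d = -83.723 mm → contributes +16 902 867 mm⁴
  web plate: d = 6.2771 mm → contributes +2 781 101 mm⁴
  top plate: d = 98.277 mm → contributes +18 636 257 mm⁴
  hole: d = -83.723 mm → contributes −352 538 mm⁴
Total I = 37 967 686 mm⁴.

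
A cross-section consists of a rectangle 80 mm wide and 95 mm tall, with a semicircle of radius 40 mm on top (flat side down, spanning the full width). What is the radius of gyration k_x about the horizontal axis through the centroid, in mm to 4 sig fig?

Decompose the section into non-overlapping parts with the origin at the bottom-left of its bounding rectangle.
Rectangular body: 80 × 95, A = 7 600 mm², y = 47.5 mm, Ī = 5 715 833 mm⁴.
Semicircular cap: semicircle r = 40, A = 2513.27 mm², y = 111.977 mm, Ī = 280 978 mm⁴.
Centroid: ȳ = ΣA·y / ΣA = 63.5232 mm.
Transfer each piece to the horizontal axis through the centroid using Ī + A·d² with d = y − 63.5232:
  rectangular body: d = -16.0232 mm → contributes +7 667 084 mm⁴
  semicircular cap: d = 48.4533 mm → contributes +6 181 450 mm⁴
Total I = 13 848 534 mm⁴.
Radius of gyration: k = √(I/A) = √(13 848 534 / 10113.3) = 37.0046 mm.

k_x ≈ 37.00 mm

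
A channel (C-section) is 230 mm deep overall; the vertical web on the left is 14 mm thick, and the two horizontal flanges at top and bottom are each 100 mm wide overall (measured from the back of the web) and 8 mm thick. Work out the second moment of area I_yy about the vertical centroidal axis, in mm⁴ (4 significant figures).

Split into non-overlapping primitives; take the origin at the lower-left of the bounding box.
Web: 14 × 230, A = 3 220 mm², x = 7 mm, Ī = 52593.3 mm⁴.
Top flange (beyond web): 86 × 8, A = 688 mm², x = 57 mm, Ī = 424 037 mm⁴.
Bottom flange (beyond web): 86 × 8, A = 688 mm², x = 57 mm, Ī = 424 037 mm⁴.
Centroid: x̄ = ΣA·x / ΣA = 21.9695 mm.
Transfer each piece to the vertical centroidal axis using Ī + A·d² with d = x − 21.9695:
  web: d = -14.9695 mm → contributes +774 154 mm⁴
  top flange (beyond web): d = 35.0305 mm → contributes +1 268 305 mm⁴
  bottom flange (beyond web): d = 35.0305 mm → contributes +1 268 305 mm⁴
Total I = 3 310 764 mm⁴.

I_yy ≈ 3.311 × 10⁶ mm⁴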